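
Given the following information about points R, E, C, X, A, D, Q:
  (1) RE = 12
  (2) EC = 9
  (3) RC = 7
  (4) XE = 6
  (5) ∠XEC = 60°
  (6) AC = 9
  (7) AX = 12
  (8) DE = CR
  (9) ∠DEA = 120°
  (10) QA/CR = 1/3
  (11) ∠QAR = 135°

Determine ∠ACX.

Step 1: By the law of cosines on triangle CEX: CX² = 9² + 6² − 2·9·6·cos(60°) = 63, so CX = 3·√7.
Step 2: By the inverse law of cosines on triangle ACX: cos(∠ACX) = (9² + (3·√7)² − 12²) / (2·9·3·√7) = 0/142.87 = 0, so ∠ACX = 90°.

Therefore, the measure of angle ∠ACX = 90°.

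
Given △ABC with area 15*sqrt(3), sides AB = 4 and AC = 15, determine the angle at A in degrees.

From the SAS area formula Area = (1/2)ab sin(C), rearranging gives sin(C) = 2*Area/(ab).
sin(C) = 2 * 15*sqrt(3) / (60) = sqrt(3)/2.
Therefore C = arcsin(sqrt(3)/2) = 60°.
Since sin(180° - C) = sin(C), the obtuse angle 120° gives the same area, so C = 60° or C = 120°.

60° or 120°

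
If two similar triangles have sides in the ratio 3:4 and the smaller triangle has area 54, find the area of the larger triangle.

The ratio of areas of similar triangles = (side ratio)^2.
Side ratio = 3:4, so area ratio = 9:16.
Area of the larger triangle / Area of the smaller triangle = 16/9
Area of the larger triangle = 54 * 16/9 = 96

96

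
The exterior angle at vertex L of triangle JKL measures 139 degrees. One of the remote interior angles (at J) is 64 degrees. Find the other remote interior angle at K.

angle K = 139 - 64 = 75 degrees (exterior angle theorem).

75 degrees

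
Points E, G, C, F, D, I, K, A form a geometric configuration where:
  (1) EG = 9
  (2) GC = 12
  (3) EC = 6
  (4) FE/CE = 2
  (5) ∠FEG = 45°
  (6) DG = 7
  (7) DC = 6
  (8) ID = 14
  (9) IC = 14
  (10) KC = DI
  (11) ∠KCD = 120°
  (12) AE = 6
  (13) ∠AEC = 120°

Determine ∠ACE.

Step 1: By the law of cosines on triangle CEA: CA² = 6² + 6² − 2·6·6·cos(120°) = 108, so CA = 6·√3.
Step 2: By the inverse law of cosines on triangle ACE: cos(∠ACE) = ((6·√3)² + 6² − 6²) / (2·6·√3·6) = 108/124.71 = 0.866, so ∠ACE = 30°.

Therefore, the measure of angle ∠ACE = 30°.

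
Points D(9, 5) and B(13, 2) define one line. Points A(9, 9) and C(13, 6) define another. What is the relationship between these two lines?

Slope of line 1: m1 = (2 - 5)/(13 - 9) = -3/4 = -3/4
Slope of line 2: m2 = (6 - 9)/(13 - 9) = -3/4 = -3/4
m1 = m2, so the lines are parallel.

Parallel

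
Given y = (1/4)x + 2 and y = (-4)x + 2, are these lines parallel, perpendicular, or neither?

Slope of line 1: m1 = 1/4
Slope of line 2: m2 = -4
Two lines are perpendicular when the product of their slopes is -1 (negative reciprocals).
m1 * m2 = (1/4) * (-4) = -1, confirming perpendicularity.

Perpendicular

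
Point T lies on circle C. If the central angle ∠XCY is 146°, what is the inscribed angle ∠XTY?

An inscribed angle intercepts an arc from a point on the circle, while the central angle intercepts the same arc from the center.
The inscribed angle is always half the central angle: 146° / 2 = 73°.

73°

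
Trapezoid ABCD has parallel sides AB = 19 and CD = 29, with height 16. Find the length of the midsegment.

midsegment = (19 + 29) / 2 = 48 / 2 = 24

24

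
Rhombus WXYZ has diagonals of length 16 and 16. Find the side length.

The diagonals of a rhombus bisect each other at right angles.
Half-diagonals: 16/2 = 8 and 16/2 = 8
side = sqrt(8^2 + 8^2)
side = sqrt(64 + 64)
side = sqrt(128) = 8*sqrt(2)

8*sqrt(2)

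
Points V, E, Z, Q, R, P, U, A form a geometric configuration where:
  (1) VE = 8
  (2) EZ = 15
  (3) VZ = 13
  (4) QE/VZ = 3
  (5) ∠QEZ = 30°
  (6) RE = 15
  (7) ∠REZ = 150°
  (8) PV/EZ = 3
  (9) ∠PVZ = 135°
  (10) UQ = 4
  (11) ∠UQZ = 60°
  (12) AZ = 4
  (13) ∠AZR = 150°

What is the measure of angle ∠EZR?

Step 1: By the law of cosines on triangle ZER: ZR² = 15² + 15² − 2·15·15·cos(150°) = 839.71, so ZR ≈ 28.98.
Step 2: By the inverse law of cosines on triangle EZR: cos(∠EZR) = (15² + 28.98² − 15²) / (2·15·28.98) = 839.71/869.33 = 0.9659, so ∠EZR = 15°.

Therefore, the measure of angle ∠EZR = 15°.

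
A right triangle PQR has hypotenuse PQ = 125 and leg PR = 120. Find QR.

QR = sqrt(125^2 - 120^2) = sqrt(1225) = 35

35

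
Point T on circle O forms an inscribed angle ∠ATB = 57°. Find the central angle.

The inscribed angle theorem states that a central angle is always twice any inscribed angle that subtends the same arc.
Since the inscribed angle is 57°, the central angle = 2 × 57° = 114°.

114°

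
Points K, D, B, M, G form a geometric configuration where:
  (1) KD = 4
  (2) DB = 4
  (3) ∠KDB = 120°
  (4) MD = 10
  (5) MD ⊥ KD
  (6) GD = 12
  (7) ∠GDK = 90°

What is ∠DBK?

Step 1: By the law of cosines on triangle BDK: BK² = 4² + 4² − 2·4·4·cos(120°) = 48, so BK = 4·√3.
Step 2: By the inverse law of cosines on triangle DBK: cos(∠DBK) = (4² + (4·√3)² − 4²) / (2·4·4·√3) = 48/55.43 = 0.866, so ∠DBK = 30°.

Therefore, the measure of angle ∠DBK = 30°.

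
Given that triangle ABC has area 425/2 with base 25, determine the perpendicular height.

Rearranging the area formula Area = (1/2) * base * height:
height = 2 * Area / base = 2 * 425/2 / 25 = 17.

17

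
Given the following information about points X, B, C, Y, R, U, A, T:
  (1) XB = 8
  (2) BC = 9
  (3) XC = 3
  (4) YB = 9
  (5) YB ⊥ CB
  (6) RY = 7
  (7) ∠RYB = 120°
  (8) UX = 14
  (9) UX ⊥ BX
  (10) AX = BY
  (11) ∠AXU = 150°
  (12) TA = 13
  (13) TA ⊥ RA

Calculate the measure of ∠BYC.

Step 1: By the law of cosines on triangle YBC: YC² = 9² + 9² − 2·9·9·cos(90°) = 162, so YC = 9·√2.
Step 2: By the inverse law of cosines on triangle BYC: cos(∠BYC) = (9² + (9·√2)² − 9²) / (2·9·9·√2) = 162/229.1 = 0.7071, so ∠BYC = 45°.

Therefore, the measure of angle ∠BYC = 45°.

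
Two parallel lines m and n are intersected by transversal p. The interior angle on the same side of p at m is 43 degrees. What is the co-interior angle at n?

Co-interior angles sum to 180: 180 - 43 = 137 degrees.

137 degrees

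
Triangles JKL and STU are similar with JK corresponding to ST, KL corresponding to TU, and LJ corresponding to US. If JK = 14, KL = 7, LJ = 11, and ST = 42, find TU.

Similar triangles have proportional sides. Setting up the proportion:
ST / JK = TU / KL
42 / 14 = TU / 7
TU = 7 * 42 / 14 = 21.

21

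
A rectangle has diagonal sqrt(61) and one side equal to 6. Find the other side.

The diagonal of a rectangle forms a right triangle with the two sides.
Rearranging the Pythagorean theorem: missing side = sqrt(d^2 - known^2).
= sqrt(61 - 36) = sqrt(25) = 5.

5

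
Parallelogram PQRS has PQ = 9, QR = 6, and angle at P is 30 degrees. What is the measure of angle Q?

Opposite sides of a parallelogram are parallel, so consecutive angles form co-interior angles on a transversal.
Co-interior angles sum to 180°, giving angle Q = 180 - 30 = 150 degrees.

150 degrees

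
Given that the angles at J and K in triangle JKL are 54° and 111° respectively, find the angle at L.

angle L = 180 - 54 - 111 = 15 degrees.

15 degrees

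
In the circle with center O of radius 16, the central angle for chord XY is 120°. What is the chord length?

Chord length = 2r sin(θ/2)
= 2 × 16 × sin(120°/2)
= 2 × 16 × sin(60°)
= 16*sqrt(3)

16*sqrt(3)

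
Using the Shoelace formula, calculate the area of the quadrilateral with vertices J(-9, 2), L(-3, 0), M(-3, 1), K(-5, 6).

The Shoelace formula works by pairing each vertex with the next (cycling back to the first).
For each pair, compute x_i*y_(i+1) - x_(i+1)*y_i:
  (-9*0 - -3*2) = 6
  (-3*1 - -3*0) = -3
  (-3*6 - -5*1) = -13
  (-5*2 - -9*6) = 44
Taking half the absolute value of the total: Area = (1/2)(34) = 17.

17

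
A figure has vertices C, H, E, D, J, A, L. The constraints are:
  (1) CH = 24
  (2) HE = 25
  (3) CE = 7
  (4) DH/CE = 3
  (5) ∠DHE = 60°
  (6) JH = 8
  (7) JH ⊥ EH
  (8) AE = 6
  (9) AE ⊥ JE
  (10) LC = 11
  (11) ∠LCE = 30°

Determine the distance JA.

Step 1: By the law of cosines on triangle EHJ: EJ² = 25² + 8² − 2·25·8·cos(90°) = 689, so EJ ≈ 26.25.
Step 2: By the law of cosines on triangle JEA: JA² = 26.25² + 6² − 2·26.25·6·cos(90°) = 725, so JA = 5·√29.

Therefore, the length of JA = 5·√29.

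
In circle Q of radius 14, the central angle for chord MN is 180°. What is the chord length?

Chord length = 2r sin(θ/2)
= 2 × 14 × sin(180°/2)
= 2 × 14 × sin(90°)
= 28

28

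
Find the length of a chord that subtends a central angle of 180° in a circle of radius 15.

Chord length = 2r sin(θ/2)
= 2 × 15 × sin(180°/2)
= 2 × 15 × sin(90°)
= 30

30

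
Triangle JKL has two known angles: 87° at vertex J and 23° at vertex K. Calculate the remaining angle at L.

angle L = 180 - 87 - 23 = 70 degrees.

70 degrees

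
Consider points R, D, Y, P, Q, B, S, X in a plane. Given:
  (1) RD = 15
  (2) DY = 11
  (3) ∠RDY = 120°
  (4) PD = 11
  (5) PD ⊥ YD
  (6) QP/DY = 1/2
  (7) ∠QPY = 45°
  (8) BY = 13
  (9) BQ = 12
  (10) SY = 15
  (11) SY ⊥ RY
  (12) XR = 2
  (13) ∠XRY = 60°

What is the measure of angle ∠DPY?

Step 1: By the law of cosines on triangle PDY: PY² = 11² + 11² − 2·11·11·cos(90°) = 242, so PY = 11·√2.
Step 2: By the inverse law of cosines on triangle DPY: cos(∠DPY) = (11² + (11·√2)² − 11²) / (2·11·11·√2) = 242/342.24 = 0.7071, so ∠DPY = 45°.

Therefore, the measure of angle ∠DPY = 45°.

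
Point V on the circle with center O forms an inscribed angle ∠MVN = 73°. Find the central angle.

By the inscribed angle theorem, the central angle is twice the inscribed angle.
Central angle = 2 × 73° = 146°

146°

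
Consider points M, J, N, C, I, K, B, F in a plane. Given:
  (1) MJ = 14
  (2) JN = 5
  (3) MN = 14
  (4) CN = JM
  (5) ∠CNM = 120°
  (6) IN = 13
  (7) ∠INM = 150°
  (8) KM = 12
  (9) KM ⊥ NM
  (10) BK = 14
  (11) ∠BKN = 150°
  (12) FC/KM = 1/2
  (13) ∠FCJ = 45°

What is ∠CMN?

From the given relations: CN = JM = 14.
Step 1: By the law of cosines on triangle MNC: MC² = 14² + 14² − 2·14·14·cos(120°) = 588, so MC = 14·√3.
Step 2: By the inverse law of cosines on triangle CMN: cos(∠CMN) = ((14·√3)² + 14² − 14²) / (2·14·√3·14) = 588/678.96 = 0.866, so ∠CMN = 30°.

Therefore, the measure of angle ∠CMN = 30°.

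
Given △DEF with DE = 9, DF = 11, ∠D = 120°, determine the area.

Area = (1/2)(9)(11) sin(120°) = (1/2)(9)(11)(sqrt(3)/2) = 99*sqrt(3)/4

99*sqrt(3)/4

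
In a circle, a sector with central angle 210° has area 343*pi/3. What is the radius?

The sector covers 210°/360° = 7/12 of the full circle.
Full circle area = 343*pi/3 / 7/12 = 196*pi.
Since full area = πr², we get r² = 196*pi/π = 196, so r = 14.

14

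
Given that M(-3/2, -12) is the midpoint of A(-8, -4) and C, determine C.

Using the midpoint formula: M = ((x1 + x2)/2, (y1 + y2)/2)
We know M = (-3/2, -12) and A = (-8, -4)
For x: -3/2 = (-8 + x2)/2, so x2 = 2*-3/2 - -8 = 5
For y: -12 = (-4 + y2)/2, so y2 = 2*-12 - -4 = -20
C = (5, -20)

(5, -20)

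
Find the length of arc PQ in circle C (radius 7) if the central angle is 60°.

Arc length = 2πr × θ/360
= 2π × 7 × 1/6
= 7*pi/3

7*pi/3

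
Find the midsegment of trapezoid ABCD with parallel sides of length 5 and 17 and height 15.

midsegment = (5 + 17) / 2 = 22 / 2 = 11

11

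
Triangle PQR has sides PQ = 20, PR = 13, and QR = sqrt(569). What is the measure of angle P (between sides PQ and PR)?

By the inverse law of cosines: cos(P) = (PQ² + PR² - QR²) / (2 × PQ × PR)
cos(P) = (20² + 13² - (sqrt(569))²) / (2 × 20 × 13)
cos(P) = (400 + 169 - (569)) / 520
cos(P) = 0
P = arccos(0) = 90°

90°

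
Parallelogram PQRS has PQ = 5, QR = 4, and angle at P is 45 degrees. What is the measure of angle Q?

Consecutive angles are supplementary: angle Q = 180 - 45 = 135 degrees.

135 degrees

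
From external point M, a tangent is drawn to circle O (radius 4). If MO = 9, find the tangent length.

Let T be the point of tangency. Then OT ⊥ MT (radius ⊥ tangent).
In right triangle OTM: OM² = OT² + MT²
9² = 4² + MT²
MT² = 65, MT = sqrt(65)

sqrt(65)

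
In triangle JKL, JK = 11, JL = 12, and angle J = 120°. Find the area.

When two sides and the included angle are known, the area formula is (1/2)ab sin(C).
The height from one side to the opposite vertex is 12 sin(120°) = 6*sqrt(3).
Area = (1/2) * 11 * 6*sqrt(3) = 33*sqrt(3).

33*sqrt(3)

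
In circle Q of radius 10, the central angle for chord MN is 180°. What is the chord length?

Drop a perpendicular from the center to the chord, bisecting both the chord and the central angle.
Each half-chord = r sin(θ/2) = 10 sin(90°).
The full chord = 2 × 10 × sin(90°) = 20.

20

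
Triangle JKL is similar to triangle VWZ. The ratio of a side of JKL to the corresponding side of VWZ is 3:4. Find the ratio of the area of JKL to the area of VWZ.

The ratio of areas of similar triangles equals the square of the side ratio.
Side ratio = 3:4
Area ratio = (3/4)^2 = 9/16 = 9:16

9:16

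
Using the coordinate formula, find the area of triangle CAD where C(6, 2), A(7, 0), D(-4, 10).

The Shoelace formula computes the area from vertex coordinates by summing cross products.
For vertices (6,2), (7,0), (-4,10):
Signed sum = 6*0 - 7*2 + 7*10 - -4*0 + -4*2 - 6*10
= -14 + 70 + -68 = -12
Area = (1/2)|-12| = 6.

6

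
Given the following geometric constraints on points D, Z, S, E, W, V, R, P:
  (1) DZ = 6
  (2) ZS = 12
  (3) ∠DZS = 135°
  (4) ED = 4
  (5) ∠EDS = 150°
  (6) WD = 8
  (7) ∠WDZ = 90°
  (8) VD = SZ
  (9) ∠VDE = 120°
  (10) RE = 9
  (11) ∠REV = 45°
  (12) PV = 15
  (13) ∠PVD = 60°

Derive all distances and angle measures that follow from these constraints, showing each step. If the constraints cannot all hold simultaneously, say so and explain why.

The constraints are consistent.

From the given relations:
  VD = SZ = 12

Step 1: From DZ = 6, ZS = 12, and ∠DZS = 135°, by the law of cosines:
  DS² = DZ² + ZS² - 2·DZ·ZS·cos(135°) = 36 + 144 + 101.8 = 281.8
  DS ≈ 16.79

Step 2: From DV = 12, VP = 15, and ∠DVP = 60°, by the law of cosines:
  DP² = DV² + VP² - 2·DV·VP·cos(60°) = 144 + 225 - 180 = 189
  DP = 3·√21

Step 3: From ZD = 6, DW = 8, and ∠ZDW = 90°, by the law of cosines:
  ZW² = ZD² + DW² - 2·ZD·DW·cos(90°) = 36 + 64 - 0 = 100
  ZW = 10

Step 4: From ED = 4, DV = 12, and ∠EDV = 120°, by the law of cosines:
  EV² = ED² + DV² - 2·ED·DV·cos(120°) = 16 + 144 + 48 = 208
  EV = 4·√13

Step 5: From SD = 16.79, DE = 4, and ∠SDE = 150°, by the law of cosines:
  SE² = SD² + DE² - 2·SD·DE·cos(150°) = 281.8 + 16 + 116.3 = 414.1
  SE ≈ 20.35

Step 6: From VE = 4·√13, ER = 9, and ∠VER = 45°, by the law of cosines:
  VR² = VE² + ER² - 2·VE·ER·cos(45°) = 208 + 81 - 183.6 = 105.4
  VR ≈ 10.27

Step 7: From DP = 3·√21, DV = 12, PV = 15, by the inverse law of cosines:
  cos(∠PDV) = (DP² + DV² - PV²) / (2·DP·DV)
  ∠PDV = 70.89°

Step 8: From DS = 16.79, DZ = 6, SZ = 12, by the inverse law of cosines:
  cos(∠SDZ) = (DS² + DZ² - SZ²) / (2·DS·DZ)
  ∠SDZ = 30.36°

Step 9: From ZD = 6, ZW = 10, DW = 8, by the inverse law of cosines:
  cos(∠DZW) = (ZD² + ZW² - DW²) / (2·ZD·ZW)
  ∠DZW = 53.13°

Step 10: From SD = 16.79, SZ = 12, DZ = 6, by the inverse law of cosines:
  cos(∠DSZ) = (SD² + SZ² - DZ²) / (2·SD·SZ)
  ∠DSZ = 14.64°

Step 11: From ED = 4, EV = 4·√13, DV = 12, by the inverse law of cosines:
  cos(∠DEV) = (ED² + EV² - DV²) / (2·ED·EV)
  ∠DEV = 46.1°

Step 12: From WD = 8, WZ = 10, DZ = 6, by the inverse law of cosines:
  cos(∠DWZ) = (WD² + WZ² - DZ²) / (2·WD·WZ)
  ∠DWZ = 36.87°

Step 13: From VD = 12, VE = 4·√13, DE = 4, by the inverse law of cosines:
  cos(∠DVE) = (VD² + VE² - DE²) / (2·VD·VE)
  ∠DVE = 13.9°

Step 14: From PD = 3·√21, PV = 15, DV = 12, by the inverse law of cosines:
  cos(∠DPV) = (PD² + PV² - DV²) / (2·PD·PV)
  ∠DPV = 49.11°

Step 15: From SD = 16.79, SE = 20.35, DE = 4, by the inverse law of cosines:
  cos(∠DSE) = (SD² + SE² - DE²) / (2·SD·SE)
  ∠DSE = 5.64°

Step 16: From ED = 4, ES = 20.35, DS = 16.79, by the inverse law of cosines:
  cos(∠DES) = (ED² + ES² - DS²) / (2·ED·ES)
  ∠DES = 24.36°

Step 17: From VE = 4·√13, VR = 10.27, ER = 9, by the inverse law of cosines:
  cos(∠EVR) = (VE² + VR² - ER²) / (2·VE·VR)
  ∠EVR = 38.3°

Step 18: From RE = 9, RV = 10.27, EV = 4·√13, by the inverse law of cosines:
  cos(∠ERV) = (RE² + RV² - EV²) / (2·RE·RV)
  ∠ERV = 96.7°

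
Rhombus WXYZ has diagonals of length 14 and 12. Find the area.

The diagonals of a rhombus divide it into four right triangles.
Each triangle has legs 14/ 2 = 7 and 12/2 = 6, so each has area (1/2)*7*6 = 21.
Four such triangles give total area = (d1 * d2) / 2 = 84.

84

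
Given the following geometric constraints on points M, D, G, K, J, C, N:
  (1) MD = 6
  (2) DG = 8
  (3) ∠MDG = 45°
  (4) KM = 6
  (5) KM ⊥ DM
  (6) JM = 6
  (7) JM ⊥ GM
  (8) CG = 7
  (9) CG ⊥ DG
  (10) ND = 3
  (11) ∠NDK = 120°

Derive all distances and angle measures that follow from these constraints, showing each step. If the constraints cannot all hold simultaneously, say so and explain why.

The constraints are consistent.

Step 1: From MD = 6, DG = 8, and ∠MDG = 45°, by the law of cosines:
  MG² = MD² + DG² - 2·MD·DG·cos(45°) = 36 + 64 - 67.88 = 32.12
  MG ≈ 5.67

Step 2: From DM = 6, MK = 6, and ∠DMK = 90°, by the law of cosines:
  DK² = DM² + MK² - 2·DM·MK·cos(90°) = 36 + 36 - 0 = 72
  DK = 6·√2

Step 3: From DG = 8, GC = 7, and ∠DGC = 90°, by the law of cosines:
  DC² = DG² + GC² - 2·DG·GC·cos(90°) = 64 + 49 - 0 = 113
  DC = √113

Step 4: From GM = 5.67, MJ = 6, and ∠GMJ = 90°, by the law of cosines:
  GJ² = GM² + MJ² - 2·GM·MJ·cos(90°) = 32.12 + 36 - 0 = 68.12
  GJ ≈ 8.25

Step 5: From KD = 6·√2, DN = 3, and ∠KDN = 120°, by the law of cosines:
  KN² = KD² + DN² - 2·KD·DN·cos(120°) = 72 + 9 + 25.46 = 106.5
  KN ≈ 10.32

Step 6: From MD = 6, MG = 5.67, DG = 8, by the inverse law of cosines:
  cos(∠DMG) = (MD² + MG² - DG²) / (2·MD·MG)
  ∠DMG = 86.53°

Step 7: From DC = √113, DG = 8, CG = 7, by the inverse law of cosines:
  cos(∠CDG) = (DC² + DG² - CG²) / (2·DC·DG)
  ∠CDG = 41.19°

Step 8: From DK = 6·√2, DM = 6, KM = 6, by the inverse law of cosines:
  cos(∠KDM) = (DK² + DM² - KM²) / (2·DK·DM)
  ∠KDM = 45°

Step 9: From GD = 8, GM = 5.67, DM = 6, by the inverse law of cosines:
  cos(∠DGM) = (GD² + GM² - DM²) / (2·GD·GM)
  ∠DGM = 48.47°

Step 10: From KD = 6·√2, KM = 6, DM = 6, by the inverse law of cosines:
  cos(∠DKM) = (KD² + KM² - DM²) / (2·KD·KM)
  ∠DKM = 45°

Step 11: From CD = √113, CG = 7, DG = 8, by the inverse law of cosines:
  cos(∠DCG) = (CD² + CG² - DG²) / (2·CD·CG)
  ∠DCG = 48.81°

Step 12: From GJ = 8.25, GM = 5.67, JM = 6, by the inverse law of cosines:
  cos(∠JGM) = (GJ² + GM² - JM²) / (2·GJ·GM)
  ∠JGM = 46.63°

Step 13: From KD = 6·√2, KN = 10.32, DN = 3, by the inverse law of cosines:
  cos(∠DKN) = (KD² + KN² - DN²) / (2·KD·KN)
  ∠DKN = 14.58°

Step 14: From JG = 8.25, JM = 6, GM = 5.67, by the inverse law of cosines:
  cos(∠GJM) = (JG² + JM² - GM²) / (2·JG·JM)
  ∠GJM = 43.37°

Step 15: From ND = 3, NK = 10.32, DK = 6·√2, by the inverse law of cosines:
  cos(∠DNK) = (ND² + NK² - DK²) / (2·ND·NK)
  ∠DNK = 45.42°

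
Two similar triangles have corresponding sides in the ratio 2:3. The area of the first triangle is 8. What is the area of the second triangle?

Area ratio = (2/3)^2 = 4/9. Area of the second triangle = 8 * 9/4 = 18.

18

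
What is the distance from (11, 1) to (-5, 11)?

The horizontal distance is |-5 - 11| = 16 and the vertical distance is |11 - 1| = 10.
By the Pythagorean theorem, d = sqrt(16^2 + 10^2) = sqrt(356) = 2*sqrt(89).

2*sqrt(89)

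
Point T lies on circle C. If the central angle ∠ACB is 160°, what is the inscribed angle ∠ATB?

An inscribed angle intercepts an arc from a point on the circle, while the central angle intercepts the same arc from the center.
The inscribed angle is always half the central angle: 160° / 2 = 80°.

80°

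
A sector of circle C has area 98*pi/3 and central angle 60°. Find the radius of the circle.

Sector area A = πr² × θ/360, so r² = 360A / (πθ).
r² = 360 × 98*pi/3 / (π × 60)
r² = 196
r = 14

14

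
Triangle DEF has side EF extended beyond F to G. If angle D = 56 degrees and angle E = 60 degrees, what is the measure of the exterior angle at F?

By the exterior angle theorem, an exterior angle of a triangle equals the sum of the two remote interior angles.
Exterior angle = angle D + angle E
Exterior angle = 56 + 60 = 116 degrees

116 degrees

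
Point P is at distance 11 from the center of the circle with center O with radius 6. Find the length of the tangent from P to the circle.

Let T be the point of tangency. Then OT ⊥ PT (radius ⊥ tangent).
In right triangle OTP: OP² = OT² + PT²
11² = 6² + PT²
PT² = 85, PT = sqrt(85)

sqrt(85)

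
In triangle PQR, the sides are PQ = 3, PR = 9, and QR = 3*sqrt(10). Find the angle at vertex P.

cos(P) = (3² + 9² - (3*sqrt(10))²) / (2 × 3 × 9) = 0, so P = arccos(0) = 90°.

90°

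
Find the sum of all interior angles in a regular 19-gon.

The sum of interior angles of an n-sided polygon is (n - 2) * 180.
For n = 19: (19 - 2) * 180 = 17 * 180 = 3060 degrees.

3060 degrees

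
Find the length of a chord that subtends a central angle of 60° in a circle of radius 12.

Chord = 2(12) sin(30°) = 12

12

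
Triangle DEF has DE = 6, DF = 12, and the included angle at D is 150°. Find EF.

By the law of cosines: EF^2 = DE^2 + DF^2 - 2*DE*DF*cos(D)
EF^2 = 6^2 + 12^2 - 2*6*12*cos(150°)
EF^2 = 36 + 144 - 144*(-sqrt(3)/2)
EF^2 = 72*sqrt(3) + 180
EF = 6*sqrt(2*sqrt(3) + 5)

6*sqrt(2*sqrt(3) + 5)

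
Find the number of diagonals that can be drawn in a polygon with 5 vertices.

Each of the 5 vertices connects to 2 non-adjacent vertices via diagonals.
Total connections = 5 × 2 = 10, but each diagonal is counted twice.
Number of diagonals = 10 / 2 = 5.

5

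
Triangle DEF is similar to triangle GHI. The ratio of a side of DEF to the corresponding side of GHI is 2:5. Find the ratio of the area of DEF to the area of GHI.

Area scales with the square of linear dimensions. If every length is multiplied by 2/5, then the area is multiplied by (2/5)^2 = 4/25.
The area ratio is 4:25.

4:25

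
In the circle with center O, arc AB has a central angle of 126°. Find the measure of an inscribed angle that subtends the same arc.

Inscribed angle = 126° / 2 = 63° (inscribed angle theorem).

63°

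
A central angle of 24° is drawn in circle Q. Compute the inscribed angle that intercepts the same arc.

An inscribed angle intercepts an arc from a point on the circle, while the central angle intercepts the same arc from the center.
The inscribed angle is always half the central angle: 24° / 2 = 12°.

12°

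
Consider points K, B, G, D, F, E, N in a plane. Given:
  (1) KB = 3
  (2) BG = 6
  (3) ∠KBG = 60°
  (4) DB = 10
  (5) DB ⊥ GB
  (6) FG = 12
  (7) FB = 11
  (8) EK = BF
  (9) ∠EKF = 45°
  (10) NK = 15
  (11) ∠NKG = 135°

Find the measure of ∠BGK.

Step 1: By the law of cosines on triangle GBK: GK² = 6² + 3² − 2·6·3·cos(60°) = 27, so GK = 3·√3.
Step 2: By the inverse law of cosines on triangle BGK: cos(∠BGK) = (6² + (3·√3)² − 3²) / (2·6·3·√3) = 54/62.35 = 0.866, so ∠BGK = 30°.

Therefore, the measure of angle ∠BGK = 30°.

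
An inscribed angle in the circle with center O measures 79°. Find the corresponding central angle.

By the inscribed angle theorem, the central angle is twice the inscribed angle.
Central angle = 2 × 79° = 158°

158°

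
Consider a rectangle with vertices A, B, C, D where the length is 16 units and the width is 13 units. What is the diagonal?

d = sqrt(16^2 + 13^2) = sqrt(425) = 5*sqrt(17)

5*sqrt(17)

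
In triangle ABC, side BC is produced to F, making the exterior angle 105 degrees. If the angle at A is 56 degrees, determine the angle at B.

angle B = 105 - 56 = 49 degrees (exterior angle theorem).

49 degrees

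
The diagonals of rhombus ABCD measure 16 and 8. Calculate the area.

Area of a rhombus = (d1 * d2) / 2
Area = (16 * 8) / 2
Area = 128 / 2
Area = 64

64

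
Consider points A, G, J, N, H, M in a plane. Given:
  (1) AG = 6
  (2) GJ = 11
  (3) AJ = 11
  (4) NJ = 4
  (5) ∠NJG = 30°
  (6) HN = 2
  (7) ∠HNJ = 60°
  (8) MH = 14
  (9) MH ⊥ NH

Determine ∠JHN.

Step 1: By the law of cosines on triangle HNJ: HJ² = 2² + 4² − 2·2·4·cos(60°) = 12, so HJ = 2·√3.
Step 2: By the inverse law of cosines on triangle JHN: cos(∠JHN) = ((2·√3)² + 2² − 4²) / (2·2·√3·2) = 0/13.86 = 0, so ∠JHN = 90°.

Therefore, the measure of angle ∠JHN = 90°.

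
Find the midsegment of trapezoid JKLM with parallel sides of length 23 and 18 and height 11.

The midsegment (median) of a trapezoid connects the midpoints of the non-parallel sides.
Its length is the average of the two bases: (23 + 18) / 2 = 41/2.

41/2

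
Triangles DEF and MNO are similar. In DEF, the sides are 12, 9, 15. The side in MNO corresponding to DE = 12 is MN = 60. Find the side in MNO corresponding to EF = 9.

Since the triangles are similar, the ratio of corresponding sides is constant.
Scale factor k = MN / DE = 60 / 12 = 5
NO = k * EF = 5 * 9 = 45

45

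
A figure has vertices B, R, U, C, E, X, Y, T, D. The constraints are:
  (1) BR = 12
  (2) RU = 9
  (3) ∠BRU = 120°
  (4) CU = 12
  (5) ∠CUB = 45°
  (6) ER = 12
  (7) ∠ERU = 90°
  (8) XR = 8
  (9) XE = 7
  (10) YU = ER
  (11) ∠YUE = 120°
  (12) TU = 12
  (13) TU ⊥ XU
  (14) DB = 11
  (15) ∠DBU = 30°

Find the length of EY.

From the given relations: YU = ER = 12.
Step 1: By the law of cosines on triangle URE: UE² = 9² + 12² − 2·9·12·cos(90°) = 225, so UE = 15.
Step 2: By the law of cosines on triangle EUY: EY² = 15² + 12² − 2·15·12·cos(120°) = 549, so EY = 3·√61.

Therefore, the length of EY = 3·√61.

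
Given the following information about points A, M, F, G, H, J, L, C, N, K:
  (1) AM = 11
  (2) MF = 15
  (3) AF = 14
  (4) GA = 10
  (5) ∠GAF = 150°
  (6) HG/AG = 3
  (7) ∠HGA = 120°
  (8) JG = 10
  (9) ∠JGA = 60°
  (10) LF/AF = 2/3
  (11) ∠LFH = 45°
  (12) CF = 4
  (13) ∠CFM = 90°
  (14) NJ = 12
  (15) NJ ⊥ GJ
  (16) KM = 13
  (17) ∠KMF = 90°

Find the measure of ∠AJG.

Step 1: By the law of cosines on triangle JGA: JA² = 10² + 10² − 2·10·10·cos(60°) = 100, so JA = 10.
Step 2: By the inverse law of cosines on triangle AJG: cos(∠AJG) = (10² + 10² − 10²) / (2·10·10) = 100/200 = 0.5, so ∠AJG = 60°.

Therefore, the measure of angle ∠AJG = 60°.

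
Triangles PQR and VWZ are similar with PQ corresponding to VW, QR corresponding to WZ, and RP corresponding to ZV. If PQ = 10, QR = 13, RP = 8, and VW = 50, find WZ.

Since the triangles are similar, the ratio of corresponding sides is constant.
Scale factor k = VW / PQ = 50 / 10 = 5
WZ = k * QR = 5 * 13 = 65

65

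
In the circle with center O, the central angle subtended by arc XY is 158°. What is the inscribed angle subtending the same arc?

An inscribed angle intercepts an arc from a point on the circle, while the central angle intercepts the same arc from the center.
The inscribed angle is always half the central angle: 158° / 2 = 79°.

79°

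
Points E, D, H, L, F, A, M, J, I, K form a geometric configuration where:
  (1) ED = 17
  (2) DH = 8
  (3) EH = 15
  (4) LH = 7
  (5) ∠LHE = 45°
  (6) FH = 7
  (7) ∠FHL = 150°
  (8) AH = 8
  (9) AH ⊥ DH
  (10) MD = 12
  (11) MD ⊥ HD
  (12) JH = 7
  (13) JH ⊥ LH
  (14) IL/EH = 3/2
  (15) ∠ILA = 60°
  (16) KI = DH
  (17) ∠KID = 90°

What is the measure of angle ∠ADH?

Step 1: By the law of cosines on triangle DHA: DA² = 8² + 8² − 2·8·8·cos(90°) = 128, so DA = 8·√2.
Step 2: By the inverse law of cosines on triangle ADH: cos(∠ADH) = ((8·√2)² + 8² − 8²) / (2·8·√2·8) = 128/181.02 = 0.7071, so ∠ADH = 45°.

Therefore, the measure of angle ∠ADH = 45°.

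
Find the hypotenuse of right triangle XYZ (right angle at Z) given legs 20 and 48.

By the Pythagorean theorem: XY^2 = XZ^2 + YZ^2
XY^2 = 20^2 + 48^2 = 400 + 2304 = 2704
XY = sqrt(2704) = 52

52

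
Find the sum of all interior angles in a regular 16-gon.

The sum of interior angles of an n-sided polygon is (n - 2) * 180.
For n = 16: (16 - 2) * 180 = 14 * 180 = 2520 degrees.

2520 degrees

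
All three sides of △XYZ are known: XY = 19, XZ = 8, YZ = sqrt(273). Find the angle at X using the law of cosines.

By the inverse law of cosines: cos(X) = (XY² + XZ² - YZ²) / (2 × XY × XZ)
cos(X) = (19² + 8² - (sqrt(273))²) / (2 × 19 × 8)
cos(X) = (361 + 64 - (273)) / 304
cos(X) = 1/2
X = arccos(1/2) = 60°

60°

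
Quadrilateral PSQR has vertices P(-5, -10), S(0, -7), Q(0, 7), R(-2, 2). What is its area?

The Shoelace formula works by pairing each vertex with the next (cycling back to the first).
For each pair, compute x_i*y_(i+1) - x_(i+1)*y_i:
  (-5*-7 - 0*-10) = 35
  (0*7 - 0*-7) = 0
  (0*2 - -2*7) = 14
  (-2*-10 - -5*2) = 30
Taking half the absolute value of the total: Area = (1/2)(79) = 79/2.

79/2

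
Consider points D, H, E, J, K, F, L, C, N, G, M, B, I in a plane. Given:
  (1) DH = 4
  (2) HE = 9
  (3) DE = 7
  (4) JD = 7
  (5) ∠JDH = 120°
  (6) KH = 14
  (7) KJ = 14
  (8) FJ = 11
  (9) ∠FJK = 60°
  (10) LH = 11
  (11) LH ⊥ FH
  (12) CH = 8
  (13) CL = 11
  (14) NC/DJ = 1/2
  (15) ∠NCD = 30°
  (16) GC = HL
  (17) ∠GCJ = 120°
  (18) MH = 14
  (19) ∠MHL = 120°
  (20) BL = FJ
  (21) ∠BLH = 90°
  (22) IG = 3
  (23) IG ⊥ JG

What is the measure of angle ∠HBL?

From the given relations: BL = FJ = 11.
Step 1: By the law of cosines on triangle BLH: BH² = 11² + 11² − 2·11·11·cos(90°) = 242, so BH = 11·√2.
Step 2: By the inverse law of cosines on triangle HBL: cos(∠HBL) = ((11·√2)² + 11² − 11²) / (2·11·√2·11) = 242/342.24 = 0.7071, so ∠HBL = 45°.

Therefore, the measure of angle ∠HBL = 45°.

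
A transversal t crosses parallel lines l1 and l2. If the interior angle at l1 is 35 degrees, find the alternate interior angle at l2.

Alternate interior angles are equal: 35 degrees.

35 degrees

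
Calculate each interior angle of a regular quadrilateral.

Each interior angle of a regular n-gon is (n - 2) * 180 / n.
For n = 4: (4 - 2) * 180 / 4 = 360/4 = 90 degrees.

90 degrees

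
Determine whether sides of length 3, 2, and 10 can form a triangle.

Check the triangle inequality: 3 + 2 = 5 ≤ 10.
Since the sum of two sides does not exceed the third, no triangle can be formed.

No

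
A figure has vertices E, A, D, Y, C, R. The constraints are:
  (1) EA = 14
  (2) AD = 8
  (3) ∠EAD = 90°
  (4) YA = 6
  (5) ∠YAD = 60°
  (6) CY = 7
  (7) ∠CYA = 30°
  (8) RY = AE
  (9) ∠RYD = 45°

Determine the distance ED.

Step 1: By the law of cosines on triangle EAD: ED² = 14² + 8² − 2·14·8·cos(90°) = 260, so ED = 2·√65.

Therefore, the length of ED = 2·√65.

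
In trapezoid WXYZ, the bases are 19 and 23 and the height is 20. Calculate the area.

Area = (19 + 23) * 20 / 2 = 840 / 2 = 420

420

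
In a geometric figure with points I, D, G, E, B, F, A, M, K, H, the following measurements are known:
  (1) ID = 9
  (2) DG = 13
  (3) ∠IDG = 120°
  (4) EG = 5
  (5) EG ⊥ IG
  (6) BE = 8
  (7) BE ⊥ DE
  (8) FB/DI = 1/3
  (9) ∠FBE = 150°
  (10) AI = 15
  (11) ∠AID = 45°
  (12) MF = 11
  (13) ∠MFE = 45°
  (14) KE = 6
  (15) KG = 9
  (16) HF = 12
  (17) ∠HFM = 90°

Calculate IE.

Step 1: By the law of cosines on triangle GDI: GI² = 13² + 9² − 2·13·9·cos(120°) = 367, so GI ≈ 19.16.
Step 2: By the law of cosines on triangle IGE: IE² = 19.16² + 5² − 2·19.16·5·cos(90°) = 392, so IE = 14·√2.

Therefore, the length of IE = 14·√2.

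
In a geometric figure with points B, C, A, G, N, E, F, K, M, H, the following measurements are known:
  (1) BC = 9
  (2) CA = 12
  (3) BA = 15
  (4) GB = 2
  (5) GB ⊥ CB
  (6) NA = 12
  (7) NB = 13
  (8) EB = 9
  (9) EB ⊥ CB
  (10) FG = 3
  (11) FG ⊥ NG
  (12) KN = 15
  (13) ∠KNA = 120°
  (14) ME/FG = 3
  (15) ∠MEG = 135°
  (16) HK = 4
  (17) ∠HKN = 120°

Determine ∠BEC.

Step 1: By the law of cosines on triangle EBC: EC² = 9² + 9² − 2·9·9·cos(90°) = 162, so EC = 9·√2.
Step 2: By the inverse law of cosines on triangle BEC: cos(∠BEC) = (9² + (9·√2)² − 9²) / (2·9·9·√2) = 162/229.1 = 0.7071, so ∠BEC = 45°.

Therefore, the measure of angle ∠BEC = 45°.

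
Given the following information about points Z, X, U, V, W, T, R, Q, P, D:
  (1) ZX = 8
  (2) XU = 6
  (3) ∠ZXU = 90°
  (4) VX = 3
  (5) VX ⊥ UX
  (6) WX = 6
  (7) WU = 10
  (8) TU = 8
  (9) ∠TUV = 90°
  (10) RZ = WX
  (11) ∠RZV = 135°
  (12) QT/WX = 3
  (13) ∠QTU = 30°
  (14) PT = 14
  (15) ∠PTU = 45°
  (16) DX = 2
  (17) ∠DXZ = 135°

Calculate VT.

Step 1: By the law of cosines on triangle UXV: UV² = 6² + 3² − 2·6·3·cos(90°) = 45, so UV = 3·√5.
Step 2: By the law of cosines on triangle VUT: VT² = (3·√5)² + 8² − 2·3·√5·8·cos(90°) = 109, so VT = √109.

Therefore, the length of VT = √109.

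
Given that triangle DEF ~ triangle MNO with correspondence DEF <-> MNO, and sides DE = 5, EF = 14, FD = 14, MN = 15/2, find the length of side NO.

Since the triangles are similar, the ratio of corresponding sides is constant.
Scale factor k = MN / DE = 15/2 / 5 = 3/2
NO = k * EF = 3/2 * 14 = 21

21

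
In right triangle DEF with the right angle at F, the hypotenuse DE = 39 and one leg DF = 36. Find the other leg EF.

By the Pythagorean theorem: EF^2 = DE^2 - DF^2
EF^2 = 39^2 - 36^2 = 1521 - 1296 = 225
EF = sqrt(225) = 15

15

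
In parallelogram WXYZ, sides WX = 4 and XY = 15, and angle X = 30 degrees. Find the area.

Area = 4 * 15 * sin(30°) = 60 * 1/2 = 30

30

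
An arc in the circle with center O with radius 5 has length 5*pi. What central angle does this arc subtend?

The full circumference is 2πr = 10*pi.
The arc is 5*pi / 10*pi = 1/2 of the full circle.
So the central angle = 1/2 × 360° = 180°.

180°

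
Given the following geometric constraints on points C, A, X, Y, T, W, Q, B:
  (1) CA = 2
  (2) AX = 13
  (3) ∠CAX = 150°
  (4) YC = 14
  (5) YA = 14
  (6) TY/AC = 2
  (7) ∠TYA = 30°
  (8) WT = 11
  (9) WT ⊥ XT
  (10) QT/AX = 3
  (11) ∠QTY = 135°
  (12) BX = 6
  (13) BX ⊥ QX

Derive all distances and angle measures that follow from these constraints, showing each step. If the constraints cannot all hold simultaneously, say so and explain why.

The constraints are consistent.

From the given relations:
  TY = 2·AC = 2·2 = 4
  QT = 3·AX = 3·13 = 39

Step 1: From CA = 2, AX = 13, and ∠CAX = 150°, by the law of cosines:
  CX² = CA² + AX² - 2·CA·AX·cos(150°) = 4 + 169 + 45.03 = 218
  CX ≈ 14.77

Step 2: From AY = 14, YT = 4, and ∠AYT = 30°, by the law of cosines:
  AT² = AY² + YT² - 2·AY·YT·cos(30°) = 196 + 16 - 96.99 = 115
  AT ≈ 10.72

Step 3: From YT = 4, TQ = 39, and ∠YTQ = 135°, by the law of cosines:
  YQ² = YT² + TQ² - 2·YT·TQ·cos(135°) = 16 + 1521 + 220.6 = 1758
  YQ ≈ 41.92

Step 4: From CA = 2, CY = 14, AY = 14, by the inverse law of cosines:
  cos(∠ACY) = (CA² + CY² - AY²) / (2·CA·CY)
  ∠ACY = 85.9°

Step 5: From AC = 2, AY = 14, CY = 14, by the inverse law of cosines:
  cos(∠CAY) = (AC² + AY² - CY²) / (2·AC·AY)
  ∠CAY = 85.9°

Step 6: From YA = 14, YC = 14, AC = 2, by the inverse law of cosines:
  cos(∠AYC) = (YA² + YC² - AC²) / (2·YA·YC)
  ∠AYC = 8.19°

Step 7: From CA = 2, CX = 14.77, AX = 13, by the inverse law of cosines:
  cos(∠ACX) = (CA² + CX² - AX²) / (2·CA·CX)
  ∠ACX = 26.12°

Step 8: From AT = 10.72, AY = 14, TY = 4, by the inverse law of cosines:
  cos(∠TAY) = (AT² + AY² - TY²) / (2·AT·AY)
  ∠TAY = 10.75°

Step 9: From XA = 13, XC = 14.77, AC = 2, by the inverse law of cosines:
  cos(∠AXC) = (XA² + XC² - AC²) / (2·XA·XC)
  ∠AXC = 3.88°

Step 10: From YQ = 41.92, YT = 4, QT = 39, by the inverse law of cosines:
  cos(∠QYT) = (YQ² + YT² - QT²) / (2·YQ·YT)
  ∠QYT = 41.13°

Step 11: From TA = 10.72, TY = 4, AY = 14, by the inverse law of cosines:
  cos(∠ATY) = (TA² + TY² - AY²) / (2·TA·TY)
  ∠ATY = 139.25°

Step 12: From QT = 39, QY = 41.92, TY = 4, by the inverse law of cosines:
  cos(∠TQY) = (QT² + QY² - TY²) / (2·QT·QY)
  ∠TQY = 3.87°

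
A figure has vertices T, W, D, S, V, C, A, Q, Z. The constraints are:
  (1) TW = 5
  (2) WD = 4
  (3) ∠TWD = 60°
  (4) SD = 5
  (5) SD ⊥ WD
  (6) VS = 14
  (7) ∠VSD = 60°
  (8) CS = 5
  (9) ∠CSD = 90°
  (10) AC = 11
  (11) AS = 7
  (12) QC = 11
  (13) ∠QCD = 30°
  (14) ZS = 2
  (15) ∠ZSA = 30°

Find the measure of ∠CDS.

Step 1: By the law of cosines on triangle DSC: DC² = 5² + 5² − 2·5·5·cos(90°) = 50, so DC = 5·√2.
Step 2: By the inverse law of cosines on triangle CDS: cos(∠CDS) = ((5·√2)² + 5² − 5²) / (2·5·√2·5) = 50/70.71 = 0.7071, so ∠CDS = 45°.

Therefore, the measure of angle ∠CDS = 45°.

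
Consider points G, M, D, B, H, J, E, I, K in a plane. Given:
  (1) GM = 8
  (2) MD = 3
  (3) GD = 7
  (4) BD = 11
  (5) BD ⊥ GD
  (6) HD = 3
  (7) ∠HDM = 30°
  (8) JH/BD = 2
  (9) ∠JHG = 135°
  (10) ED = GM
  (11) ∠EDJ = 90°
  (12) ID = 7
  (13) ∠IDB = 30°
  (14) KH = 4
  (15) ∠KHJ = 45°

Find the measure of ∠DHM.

Step 1: By the law of cosines on triangle HDM: HM² = 3² + 3² − 2·3·3·cos(30°) = 2.41, so HM ≈ 1.55.
Step 2: By the inverse law of cosines on triangle DHM: cos(∠DHM) = (3² + 1.55² − 3²) / (2·3·1.55) = 2.41/9.32 = 0.2588, so ∠DHM = 75°.

Therefore, the measure of angle ∠DHM = 75°.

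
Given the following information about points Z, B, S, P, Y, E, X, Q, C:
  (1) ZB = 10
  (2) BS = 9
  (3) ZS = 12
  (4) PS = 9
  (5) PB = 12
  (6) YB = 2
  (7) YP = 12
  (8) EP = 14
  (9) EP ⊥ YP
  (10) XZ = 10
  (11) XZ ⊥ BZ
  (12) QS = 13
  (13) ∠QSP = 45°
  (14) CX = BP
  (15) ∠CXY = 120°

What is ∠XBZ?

Step 1: By the law of cosines on triangle BZX: BX² = 10² + 10² − 2·10·10·cos(90°) = 200, so BX = 10·√2.
Step 2: By the inverse law of cosines on triangle XBZ: cos(∠XBZ) = ((10·√2)² + 10² − 10²) / (2·10·√2·10) = 200/282.84 = 0.7071, so ∠XBZ = 45°.

Therefore, the measure of angle ∠XBZ = 45°.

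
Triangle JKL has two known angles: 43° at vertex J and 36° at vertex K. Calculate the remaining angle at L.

By the triangle angle sum property, the three interior angles of any triangle add up to 180°.
We know angle J = 43° and angle K = 36°, so their sum is 79°.
Therefore angle L = 180° - 79° = 101°.

101 degrees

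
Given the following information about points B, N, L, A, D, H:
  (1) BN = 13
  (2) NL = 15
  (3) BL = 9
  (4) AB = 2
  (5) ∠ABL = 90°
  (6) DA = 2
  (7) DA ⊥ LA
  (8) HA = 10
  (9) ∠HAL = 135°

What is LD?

Step 1: By the law of cosines on triangle LBA: LA² = 9² + 2² − 2·9·2·cos(90°) = 85, so LA = √85.
Step 2: By the law of cosines on triangle LAD: LD² = √85² + 2² − 2·√85·2·cos(90°) = 89, so LD = √89.

Therefore, the length of LD = √89.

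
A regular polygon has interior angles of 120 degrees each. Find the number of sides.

Exterior angle = 180 - 120 = 60. n = 360 / 60 = 6.

6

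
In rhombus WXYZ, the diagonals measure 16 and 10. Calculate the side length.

Half-diagonals are 8 and 5. side = sqrt(8^2 + 5^2) = sqrt(89)

sqrt(89)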